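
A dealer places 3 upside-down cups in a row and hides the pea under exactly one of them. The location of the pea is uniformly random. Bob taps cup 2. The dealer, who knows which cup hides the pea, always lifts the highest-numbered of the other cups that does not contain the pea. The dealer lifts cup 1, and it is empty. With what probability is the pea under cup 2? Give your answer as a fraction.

0

Consider each possible location of the pea in turn.
If it is under cup 1 (prior 1/3): the dealer opened cup 1, so this case is ruled out; weight (1/3)·0 = 0.
If it is under cup 2 (prior 1/3): the dealer would have opened cup 3 instead, probability 0; weight (1/3)·0 = 0.
If it is under cup 3 (prior 1/3): cup 1 is the highest-numbered option available, probability 1; weight (1/3)·1 = 1/3.
The weights sum to 1/3.
So P(the pea under cup 2 | the dealer opened cup 1) = 0 / (1/3) = 0.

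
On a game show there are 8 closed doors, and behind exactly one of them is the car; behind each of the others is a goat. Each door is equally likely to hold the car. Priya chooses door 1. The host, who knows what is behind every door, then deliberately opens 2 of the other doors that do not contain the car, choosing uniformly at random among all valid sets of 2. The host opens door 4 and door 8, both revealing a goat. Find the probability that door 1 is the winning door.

1/8

Consider each possible location of the car in turn.
If it is behind door 1 (prior 1/8): the host has 21 equally likely choices, so probability 1/21; weight (1/8)·(1/21) = 1/168.
If it is behind any of doors 2, 3, 5, 6, and 7 (prior 1/8 each): the host has 15 equally likely choices, so probability 1/15; weight (1/8)·(1/15) = 1/120 each.
If it is behind either of doors 4 and 8 (prior 1/8 each): that door was opened and seen not to hold the prize — ruled out; weight (1/8)·0 = 0 each.
The weights sum to 1/21.
So P(the car behind door 1 | the host opened door 4 and door 8) = (1/168) / (1/21) = 1/8.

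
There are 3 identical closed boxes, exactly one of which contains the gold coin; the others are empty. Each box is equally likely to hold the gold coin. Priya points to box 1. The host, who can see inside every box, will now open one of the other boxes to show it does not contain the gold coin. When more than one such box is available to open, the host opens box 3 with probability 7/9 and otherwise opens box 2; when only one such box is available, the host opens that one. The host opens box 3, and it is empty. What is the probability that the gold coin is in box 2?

9/16

Condition on the true location of the gold coin.
If it is in box 1 (prior 1/3): box 3 is available, opened with probability 7/9; weight (1/3)·(7/9) = 7/27.
If it is in box 2 (prior 1/3): only box 3 is available, probability 1; weight (1/3)·1 = 1/3.
If it is in box 3 (prior 1/3): the host opened box 3, so this case is ruled out; weight (1/3)·0 = 0.
The weights sum to 16/27.
So P(the gold coin in box 2 | the host opened box 3) = (1/3) / (16/27) = 9/16.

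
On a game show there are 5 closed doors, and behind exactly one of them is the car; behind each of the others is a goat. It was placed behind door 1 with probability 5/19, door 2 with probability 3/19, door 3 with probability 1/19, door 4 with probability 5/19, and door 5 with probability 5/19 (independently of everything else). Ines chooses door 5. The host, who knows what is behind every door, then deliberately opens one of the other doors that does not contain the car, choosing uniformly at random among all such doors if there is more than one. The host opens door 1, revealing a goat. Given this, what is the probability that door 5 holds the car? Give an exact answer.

5/17

Apply Bayes' rule, conditioning on where the car actually is.
If it is behind door 1 (prior 5/19): the host opened door 1, so this case is ruled out; weight (5/19)·0 = 0.
If it is behind door 2 (prior 3/19): the host has 3 equally likely choices, so probability 1/3; weight (3/19)·(1/3) = 1/19.
If it is behind door 3 (prior 1/19): the host has 3 equally likely choices, so probability 1/3; weight (1/19)·(1/3) = 1/57.
If it is behind door 4 (prior 5/19): the host has 3 equally likely choices, so probability 1/3; weight (5/19)·(1/3) = 5/57.
If it is behind door 5 (prior 5/19): the host has 4 equally likely choices, so probability 1/4; weight (5/19)·(1/4) = 5/76.
The weights sum to 17/76.
So P(the car behind door 5 | the host opened door 1) = (5/76) / (17/76) = 5/17.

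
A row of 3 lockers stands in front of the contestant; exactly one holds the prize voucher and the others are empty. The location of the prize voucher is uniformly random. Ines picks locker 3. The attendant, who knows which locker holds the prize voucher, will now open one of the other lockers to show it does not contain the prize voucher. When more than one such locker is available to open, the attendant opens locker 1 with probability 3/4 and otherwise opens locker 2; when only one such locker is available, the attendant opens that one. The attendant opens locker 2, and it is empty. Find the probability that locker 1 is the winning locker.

4/5

Consider each possible location of the prize voucher in turn.
If it is in locker 1 (prior 1/3): only locker 2 is available, probability 1; weight (1/3)·1 = 1/3.
If it is in locker 2 (prior 1/3): the attendant opened locker 2, so this case is ruled out; weight (1/3)·0 = 0.
If it is in locker 3 (prior 1/3): locker 1 is available but not opened, probability 1/4; weight (1/3)·(1/4) = 1/12.
The weights sum to 5/12.
So P(the prize voucher in locker 1 | the attendant opened locker 2) = (1/3) / (5/12) = 4/5.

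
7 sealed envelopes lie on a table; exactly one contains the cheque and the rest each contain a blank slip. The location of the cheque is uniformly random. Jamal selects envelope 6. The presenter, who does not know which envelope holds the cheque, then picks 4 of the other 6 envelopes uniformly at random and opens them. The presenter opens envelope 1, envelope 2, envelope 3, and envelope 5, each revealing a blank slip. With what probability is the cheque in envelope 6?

1/3

Consider each possible location of the cheque in turn.
If it is in any of envelopes 1, 2, 3, and 5 (prior 1/7 each): that envelope was opened and seen not to hold the prize — ruled out; weight (1/7)·0 = 0 each.
If it is in any of envelopes 4, 6, and 7 (prior 1/7 each): the presenter picks exactly this set with probability 1/15 regardless, and none is the prize; weight (1/7)·(1/15) = 1/105 each.
The weights sum to 1/35.
So P(the cheque in envelope 6 | the presenter opened envelope 1, envelope 2, envelope 3, and envelope 5) = (1/105) / (1/35) = 1/3.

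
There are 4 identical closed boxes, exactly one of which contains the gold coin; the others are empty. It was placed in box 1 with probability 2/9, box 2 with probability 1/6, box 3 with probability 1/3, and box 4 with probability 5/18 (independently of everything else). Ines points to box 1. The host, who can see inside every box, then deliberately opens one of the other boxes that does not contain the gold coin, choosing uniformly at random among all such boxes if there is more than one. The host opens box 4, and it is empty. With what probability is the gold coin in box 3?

Condition on the true location of the gold coin.
If it is in box 1 (prior 2/9): the host has 3 equally likely choices, so probability 1/3; weight (2/9)·(1/3) = 2/27.
If it is in box 2 (prior 1/6): the host has 2 equally likely choices, so probability 1/2; weight (1/6)·(1/2) = 1/12.
If it is in box 3 (prior 1/3): the host has 2 equally likely choices, so probability 1/2; weight (1/3)·(1/2) = 1/6.
If it is in box 4 (prior 5/18): the host opened box 4, so this case is ruled out; weight (5/18)·0 = 0.
The weights sum to 35/108.
So P(the gold coin in box 3 | the host opened box 4) = (1/6) / (35/108) = 18/35.

18/35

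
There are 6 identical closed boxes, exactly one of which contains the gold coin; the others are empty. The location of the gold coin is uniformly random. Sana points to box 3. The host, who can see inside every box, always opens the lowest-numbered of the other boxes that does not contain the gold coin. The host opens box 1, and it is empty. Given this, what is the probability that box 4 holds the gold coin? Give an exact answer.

1/5

Consider each possible location of the gold coin in turn.
If it is in box 1 (prior 1/6): the host opened box 1, so this case is ruled out; weight (1/6)·0 = 0.
If it is in any of boxes 2, 3, 4, 5, and 6 (prior 1/6 each): box 1 is the lowest-numbered option available, probability 1; weight (1/6)·1 = 1/6 each.
The weights sum to 5/6.
So P(the gold coin in box 4 | the host opened box 1) = (1/6) / (5/6) = 1/5.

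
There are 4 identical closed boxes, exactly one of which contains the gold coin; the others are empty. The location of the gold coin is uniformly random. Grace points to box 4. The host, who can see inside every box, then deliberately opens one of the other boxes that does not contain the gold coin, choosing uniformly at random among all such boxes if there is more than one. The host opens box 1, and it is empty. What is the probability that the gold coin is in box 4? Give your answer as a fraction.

Condition on the true location of the gold coin.
If it is in box 1 (prior 1/4): the host opened box 1, so this case is ruled out; weight (1/4)·0 = 0.
If it is in either of boxes 2 and 3 (prior 1/4 each): the host has 2 equally likely choices, so probability 1/2; weight (1/4)·(1/2) = 1/8 each.
If it is in box 4 (prior 1/4): the host has 3 equally likely choices, so probability 1/3; weight (1/4)·(1/3) = 1/12.
The weights sum to 1/3.
So P(the gold coin in box 4 | the host opened box 1) = (1/12) / (1/3) = 1/4.

1/4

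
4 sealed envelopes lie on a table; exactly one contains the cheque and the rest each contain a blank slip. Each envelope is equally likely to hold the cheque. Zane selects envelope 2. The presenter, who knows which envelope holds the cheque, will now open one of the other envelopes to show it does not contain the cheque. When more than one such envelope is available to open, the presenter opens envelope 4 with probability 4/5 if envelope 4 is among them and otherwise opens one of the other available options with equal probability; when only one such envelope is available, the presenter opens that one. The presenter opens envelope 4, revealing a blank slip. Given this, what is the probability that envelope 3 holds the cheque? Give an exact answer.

1/3

Apply Bayes' rule, conditioning on where the cheque actually is.
If it is in any of envelopes 1, 2, and 3 (prior 1/4 each): envelope 4 is available, opened with probability 4/5; weight (1/4)·(4/5) = 1/5 each.
If it is in envelope 4 (prior 1/4): the presenter opened envelope 4, so this case is ruled out; weight (1/4)·0 = 0.
The weights sum to 3/5.
So P(the cheque in envelope 3 | the presenter opened envelope 4) = (1/5) / (3/5) = 1/3.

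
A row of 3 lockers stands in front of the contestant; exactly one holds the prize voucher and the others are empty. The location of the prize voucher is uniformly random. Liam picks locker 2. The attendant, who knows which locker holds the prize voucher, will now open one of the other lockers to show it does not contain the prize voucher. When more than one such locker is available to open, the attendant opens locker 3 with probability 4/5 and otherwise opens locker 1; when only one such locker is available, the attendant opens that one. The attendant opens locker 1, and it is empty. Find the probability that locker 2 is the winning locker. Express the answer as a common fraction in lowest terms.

1/6

Apply Bayes' rule, conditioning on where the prize voucher actually is.
If it is in locker 1 (prior 1/3): the attendant opened locker 1, so this case is ruled out; weight (1/3)·0 = 0.
If it is in locker 2 (prior 1/3): locker 3 is available but not opened, probability 1/5; weight (1/3)·(1/5) = 1/15.
If it is in locker 3 (prior 1/3): only locker 1 is available, probability 1; weight (1/3)·1 = 1/3.
The weights sum to 2/5.
So P(the prize voucher in locker 2 | the attendant opened locker 1) = (1/15) / (2/5) = 1/6.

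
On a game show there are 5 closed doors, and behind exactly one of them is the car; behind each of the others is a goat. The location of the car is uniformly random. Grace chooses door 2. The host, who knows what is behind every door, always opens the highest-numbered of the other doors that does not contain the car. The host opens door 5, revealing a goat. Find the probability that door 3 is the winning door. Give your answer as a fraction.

Consider each possible location of the car in turn.
If it is behind any of doors 1, 2, 3, and 4 (prior 1/5 each): door 5 is the highest-numbered option available, probability 1; weight (1/5)·1 = 1/5 each.
If it is behind door 5 (prior 1/5): the host opened door 5, so this case is ruled out; weight (1/5)·0 = 0.
The weights sum to 4/5.
So P(the car behind door 3 | the host opened door 5) = (1/5) / (4/5) = 1/4.

1/4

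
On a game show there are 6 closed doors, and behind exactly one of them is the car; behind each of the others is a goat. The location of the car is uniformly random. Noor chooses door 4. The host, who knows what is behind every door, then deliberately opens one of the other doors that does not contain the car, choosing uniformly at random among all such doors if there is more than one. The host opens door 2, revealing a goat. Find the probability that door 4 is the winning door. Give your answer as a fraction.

Condition on the true location of the car.
If it is behind any of doors 1, 3, 5, and 6 (prior 1/6 each): the host has 4 equally likely choices, so probability 1/4; weight (1/6)·(1/4) = 1/24 each.
If it is behind door 2 (prior 1/6): the host opened door 2, so this case is ruled out; weight (1/6)·0 = 0.
If it is behind door 4 (prior 1/6): the host has 5 equally likely choices, so probability 1/5; weight (1/6)·(1/5) = 1/30.
The weights sum to 1/5.
So P(the car behind door 4 | the host opened door 2) = (1/30) / (1/5) = 1/6.

1/6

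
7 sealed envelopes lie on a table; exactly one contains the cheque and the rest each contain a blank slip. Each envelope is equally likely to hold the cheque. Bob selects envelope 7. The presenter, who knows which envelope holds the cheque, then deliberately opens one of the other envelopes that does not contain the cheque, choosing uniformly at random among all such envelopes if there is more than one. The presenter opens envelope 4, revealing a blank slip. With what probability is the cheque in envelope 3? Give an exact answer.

6/35

Consider each possible location of the cheque in turn.
If it is in any of envelopes 1, 2, 3, 5, and 6 (prior 1/7 each): the presenter has 5 equally likely choices, so probability 1/5; weight (1/7)·(1/5) = 1/35 each.
If it is in envelope 4 (prior 1/7): the presenter opened envelope 4, so this case is ruled out; weight (1/7)·0 = 0.
If it is in envelope 7 (prior 1/7): the presenter has 6 equally likely choices, so probability 1/6; weight (1/7)·(1/6) = 1/42.
The weights sum to 1/6.
So P(the cheque in envelope 3 | the presenter opened envelope 4) = (1/35) / (1/6) = 6/35.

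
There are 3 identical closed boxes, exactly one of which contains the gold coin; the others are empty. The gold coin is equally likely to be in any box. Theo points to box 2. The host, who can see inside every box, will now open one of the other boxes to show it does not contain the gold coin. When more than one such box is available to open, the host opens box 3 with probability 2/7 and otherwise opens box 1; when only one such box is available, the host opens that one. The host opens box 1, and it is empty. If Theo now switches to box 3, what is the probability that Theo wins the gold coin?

7/12

Consider each possible location of the gold coin in turn.
If it is in box 1 (prior 1/3): the host opened box 1, so this case is ruled out; weight (1/3)·0 = 0.
If it is in box 2 (prior 1/3): box 3 is available but not opened, probability 5/7; weight (1/3)·(5/7) = 5/21.
If it is in box 3 (prior 1/3): only box 1 is available, probability 1; weight (1/3)·1 = 1/3.
The weights sum to 4/7.
So P(the gold coin in box 3 | the host opened box 1) = (1/3) / (4/7) = 7/12.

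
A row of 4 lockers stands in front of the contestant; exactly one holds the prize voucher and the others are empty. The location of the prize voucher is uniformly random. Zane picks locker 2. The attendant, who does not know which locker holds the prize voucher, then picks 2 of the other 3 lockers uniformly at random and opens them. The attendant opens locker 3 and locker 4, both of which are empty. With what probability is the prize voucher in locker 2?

Condition on the true location of the prize voucher.
If it is in either of lockers 1 and 2 (prior 1/4 each): the attendant picks exactly this set with probability 1/3 regardless, and none is the prize; weight (1/4)·(1/3) = 1/12 each.
If it is in either of lockers 3 and 4 (prior 1/4 each): that locker was opened and seen not to hold the prize — ruled out; weight (1/4)·0 = 0 each.
The weights sum to 1/6.
So P(the prize voucher in locker 2 | the attendant opened locker 3 and locker 4) = (1/12) / (1/6) = 1/2.

1/2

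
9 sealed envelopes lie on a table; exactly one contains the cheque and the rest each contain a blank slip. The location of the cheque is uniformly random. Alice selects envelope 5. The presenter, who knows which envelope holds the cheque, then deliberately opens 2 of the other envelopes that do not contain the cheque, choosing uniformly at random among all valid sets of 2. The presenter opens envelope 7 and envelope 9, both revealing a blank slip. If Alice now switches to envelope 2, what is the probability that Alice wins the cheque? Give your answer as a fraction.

Consider each possible location of the cheque in turn.
If it is in any of envelopes 1, 2, 3, 4, 6, and 8 (prior 1/9 each): the presenter has 21 equally likely choices, so probability 1/21; weight (1/9)·(1/21) = 1/189 each.
If it is in envelope 5 (prior 1/9): the presenter has 28 equally likely choices, so probability 1/28; weight (1/9)·(1/28) = 1/252.
If it is in either of envelopes 7 and 9 (prior 1/9 each): that envelope was opened and seen not to hold the prize — ruled out; weight (1/9)·0 = 0 each.
The weights sum to 1/28.
So P(the cheque in envelope 2 | the presenter opened envelope 7 and envelope 9) = (1/189) / (1/28) = 4/27.

4/27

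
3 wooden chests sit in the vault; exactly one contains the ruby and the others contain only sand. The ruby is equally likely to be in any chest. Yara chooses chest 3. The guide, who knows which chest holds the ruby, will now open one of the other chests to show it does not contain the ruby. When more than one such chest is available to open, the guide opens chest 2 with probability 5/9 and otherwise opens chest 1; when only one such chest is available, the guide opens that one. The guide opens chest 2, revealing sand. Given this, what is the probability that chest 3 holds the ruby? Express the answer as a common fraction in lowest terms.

Condition on the true location of the ruby.
If it is in chest 1 (prior 1/3): only chest 2 is available, probability 1; weight (1/3)·1 = 1/3.
If it is in chest 2 (prior 1/3): the guide opened chest 2, so this case is ruled out; weight (1/3)·0 = 0.
If it is in chest 3 (prior 1/3): chest 2 is available, opened with probability 5/9; weight (1/3)·(5/9) = 5/27.
The weights sum to 14/27.
So P(the ruby in chest 3 | the guide opened chest 2) = (5/27) / (14/27) = 5/14.

5/14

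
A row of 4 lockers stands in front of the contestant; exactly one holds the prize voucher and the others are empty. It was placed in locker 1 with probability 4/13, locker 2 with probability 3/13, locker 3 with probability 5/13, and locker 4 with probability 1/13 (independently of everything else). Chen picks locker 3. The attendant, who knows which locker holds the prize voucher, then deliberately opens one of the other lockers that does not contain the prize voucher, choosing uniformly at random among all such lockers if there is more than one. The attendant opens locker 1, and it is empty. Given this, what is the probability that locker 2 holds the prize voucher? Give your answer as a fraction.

Apply Bayes' rule, conditioning on where the prize voucher actually is.
If it is in locker 1 (prior 4/13): the attendant opened locker 1, so this case is ruled out; weight (4/13)·0 = 0.
If it is in locker 2 (prior 3/13): the attendant has 2 equally likely choices, so probability 1/2; weight (3/13)·(1/2) = 3/26.
If it is in locker 3 (prior 5/13): the attendant has 3 equally likely choices, so probability 1/3; weight (5/13)·(1/3) = 5/39.
If it is in locker 4 (prior 1/13): the attendant has 2 equally likely choices, so probability 1/2; weight (1/13)·(1/2) = 1/26.
The weights sum to 11/39.
So P(the prize voucher in locker 2 | the attendant opened locker 1) = (3/26) / (11/39) = 9/22.

9/22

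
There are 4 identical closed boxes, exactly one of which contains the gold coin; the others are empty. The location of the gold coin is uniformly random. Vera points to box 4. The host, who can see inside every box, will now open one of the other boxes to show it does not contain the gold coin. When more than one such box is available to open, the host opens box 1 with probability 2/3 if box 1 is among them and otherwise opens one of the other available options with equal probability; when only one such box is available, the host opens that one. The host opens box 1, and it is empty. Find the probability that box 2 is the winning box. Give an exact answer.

1/3

Condition on the true location of the gold coin.
If it is in box 1 (prior 1/4): the host opened box 1, so this case is ruled out; weight (1/4)·0 = 0.
If it is in any of boxes 2, 3, and 4 (prior 1/4 each): box 1 is available, opened with probability 2/3; weight (1/4)·(2/3) = 1/6 each.
The weights sum to 1/2.
So P(the gold coin in box 2 | the host opened box 1) = (1/6) / (1/2) = 1/3.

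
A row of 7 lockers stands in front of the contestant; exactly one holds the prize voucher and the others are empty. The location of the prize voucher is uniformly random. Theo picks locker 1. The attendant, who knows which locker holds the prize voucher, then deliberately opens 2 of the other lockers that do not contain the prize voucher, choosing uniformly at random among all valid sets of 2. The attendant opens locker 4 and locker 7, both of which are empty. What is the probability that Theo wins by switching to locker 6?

Condition on the true location of the prize voucher.
If it is in locker 1 (prior 1/7): the attendant has 15 equally likely choices, so probability 1/15; weight (1/7)·(1/15) = 1/105.
If it is in any of lockers 2, 3, 5, and 6 (prior 1/7 each): the attendant has 10 equally likely choices, so probability 1/10; weight (1/7)·(1/10) = 1/70 each.
If it is in either of lockers 4 and 7 (prior 1/7 each): that locker was opened and seen not to hold the prize — ruled out; weight (1/7)·0 = 0 each.
The weights sum to 1/15.
So P(the prize voucher in locker 6 | the attendant opened locker 4 and locker 7) = (1/70) / (1/15) = 3/14.

3/14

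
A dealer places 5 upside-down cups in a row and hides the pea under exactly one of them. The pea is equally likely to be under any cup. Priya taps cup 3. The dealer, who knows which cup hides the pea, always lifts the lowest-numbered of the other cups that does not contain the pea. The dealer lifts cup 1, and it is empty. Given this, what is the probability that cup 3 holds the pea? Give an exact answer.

1/4

Condition on the true location of the pea.
If it is under cup 1 (prior 1/5): the dealer opened cup 1, so this case is ruled out; weight (1/5)·0 = 0.
If it is under any of cups 2, 3, 4, and 5 (prior 1/5 each): cup 1 is the lowest-numbered option available, probability 1; weight (1/5)·1 = 1/5 each.
The weights sum to 4/5.
So P(the pea under cup 3 | the dealer opened cup 1) = (1/5) / (4/5) = 1/4.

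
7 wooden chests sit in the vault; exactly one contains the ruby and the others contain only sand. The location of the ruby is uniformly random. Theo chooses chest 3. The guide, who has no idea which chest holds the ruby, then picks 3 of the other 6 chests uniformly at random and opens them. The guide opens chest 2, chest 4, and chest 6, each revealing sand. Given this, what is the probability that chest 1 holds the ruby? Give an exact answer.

1/4

Condition on the true location of the ruby.
If it is in any of chests 1, 3, 5, and 7 (prior 1/7 each): the guide picks exactly this set with probability 1/20 regardless, and none is the prize; weight (1/7)·(1/20) = 1/140 each.
If it is in any of chests 2, 4, and 6 (prior 1/7 each): that chest was opened and seen not to hold the prize — ruled out; weight (1/7)·0 = 0 each.
The weights sum to 1/35.
So P(the ruby in chest 1 | the guide opened chest 2, chest 4, and chest 6) = (1/140) / (1/35) = 1/4.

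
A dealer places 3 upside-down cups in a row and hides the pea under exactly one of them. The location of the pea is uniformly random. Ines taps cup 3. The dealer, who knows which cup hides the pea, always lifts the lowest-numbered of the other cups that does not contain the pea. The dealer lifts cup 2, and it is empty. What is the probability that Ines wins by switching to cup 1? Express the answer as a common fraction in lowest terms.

Apply Bayes' rule, conditioning on where the pea actually is.
If it is under cup 1 (prior 1/3): cup 2 is the lowest-numbered option available, probability 1; weight (1/3)·1 = 1/3.
If it is under cup 2 (prior 1/3): the dealer opened cup 2, so this case is ruled out; weight (1/3)·0 = 0.
If it is under cup 3 (prior 1/3): the dealer would have opened cup 1 instead, probability 0; weight (1/3)·0 = 0.
The weights sum to 1/3.
So P(the pea under cup 1 | the dealer opened cup 2) = (1/3) / (1/3) = 1.

1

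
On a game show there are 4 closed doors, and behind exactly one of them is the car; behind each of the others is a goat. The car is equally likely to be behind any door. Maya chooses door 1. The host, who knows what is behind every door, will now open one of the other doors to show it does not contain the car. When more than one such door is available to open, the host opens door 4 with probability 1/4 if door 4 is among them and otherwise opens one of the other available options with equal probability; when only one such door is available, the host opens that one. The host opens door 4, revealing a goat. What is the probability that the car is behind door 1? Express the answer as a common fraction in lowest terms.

1/3

Condition on the true location of the car.
If it is behind any of doors 1, 2, and 3 (prior 1/4 each): door 4 is available, opened with probability 1/4; weight (1/4)·(1/4) = 1/16 each.
If it is behind door 4 (prior 1/4): the host opened door 4, so this case is ruled out; weight (1/4)·0 = 0.
The weights sum to 3/16.
So P(the car behind door 1 | the host opened door 4) = (1/16) / (3/16) = 1/3.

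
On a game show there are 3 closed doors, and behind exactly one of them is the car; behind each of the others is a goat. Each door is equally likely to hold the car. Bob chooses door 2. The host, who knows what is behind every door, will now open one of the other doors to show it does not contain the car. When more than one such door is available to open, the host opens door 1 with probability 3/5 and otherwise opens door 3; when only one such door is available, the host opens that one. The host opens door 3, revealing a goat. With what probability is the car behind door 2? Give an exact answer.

2/7

Condition on the true location of the car.
If it is behind door 1 (prior 1/3): only door 3 is available, probability 1; weight (1/3)·1 = 1/3.
If it is behind door 2 (prior 1/3): door 1 is available but not opened, probability 2/5; weight (1/3)·(2/5) = 2/15.
If it is behind door 3 (prior 1/3): the host opened door 3, so this case is ruled out; weight (1/3)·0 = 0.
The weights sum to 7/15.
So P(the car behind door 2 | the host opened door 3) = (2/15) / (7/15) = 2/7.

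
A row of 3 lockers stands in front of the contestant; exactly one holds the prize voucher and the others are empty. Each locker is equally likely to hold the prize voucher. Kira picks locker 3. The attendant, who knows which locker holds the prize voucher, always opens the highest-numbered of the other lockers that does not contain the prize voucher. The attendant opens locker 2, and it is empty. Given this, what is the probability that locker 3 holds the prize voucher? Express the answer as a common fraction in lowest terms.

Condition on the true location of the prize voucher.
If it is in either of lockers 1 and 3 (prior 1/3 each): locker 2 is the highest-numbered option available, probability 1; weight (1/3)·1 = 1/3 each.
If it is in locker 2 (prior 1/3): the attendant opened locker 2, so this case is ruled out; weight (1/3)·0 = 0.
The weights sum to 2/3.
So P(the prize voucher in locker 3 | the attendant opened locker 2) = (1/3) / (2/3) = 1/2.

1/2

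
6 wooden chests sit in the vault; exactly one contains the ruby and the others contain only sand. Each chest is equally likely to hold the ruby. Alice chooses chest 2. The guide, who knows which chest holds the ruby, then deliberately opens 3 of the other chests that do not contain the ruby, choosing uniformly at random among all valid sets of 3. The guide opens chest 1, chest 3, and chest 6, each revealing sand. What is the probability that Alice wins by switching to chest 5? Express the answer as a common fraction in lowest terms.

Apply Bayes' rule, conditioning on where the ruby actually is.
If it is in any of chests 1, 3, and 6 (prior 1/6 each): that chest was opened and seen not to hold the prize — ruled out; weight (1/6)·0 = 0 each.
If it is in chest 2 (prior 1/6): the guide has 10 equally likely choices, so probability 1/10; weight (1/6)·(1/10) = 1/60.
If it is in either of chests 4 and 5 (prior 1/6 each): the guide has 4 equally likely choices, so probability 1/4; weight (1/6)·(1/4) = 1/24 each.
The weights sum to 1/10.
So P(the ruby in chest 5 | the guide opened chest 1, chest 3, and chest 6) = (1/24) / (1/10) = 5/12.

5/12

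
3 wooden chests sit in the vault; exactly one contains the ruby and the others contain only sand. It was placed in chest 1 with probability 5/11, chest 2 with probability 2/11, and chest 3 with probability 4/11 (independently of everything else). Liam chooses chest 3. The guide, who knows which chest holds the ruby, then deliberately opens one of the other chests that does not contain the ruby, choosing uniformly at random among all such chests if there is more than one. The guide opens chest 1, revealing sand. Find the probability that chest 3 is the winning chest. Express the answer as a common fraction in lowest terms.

Apply Bayes' rule, conditioning on where the ruby actually is.
If it is in chest 1 (prior 5/11): the guide opened chest 1, so this case is ruled out; weight (5/11)·0 = 0.
If it is in chest 2 (prior 2/11): the guide has no choice, probability 1; weight (2/11)·1 = 2/11.
If it is in chest 3 (prior 4/11): the guide has 2 equally likely choices, so probability 1/2; weight (4/11)·(1/2) = 2/11.
The weights sum to 4/11.
So P(the ruby in chest 3 | the guide opened chest 1) = (2/11) / (4/11) = 1/2.

1/2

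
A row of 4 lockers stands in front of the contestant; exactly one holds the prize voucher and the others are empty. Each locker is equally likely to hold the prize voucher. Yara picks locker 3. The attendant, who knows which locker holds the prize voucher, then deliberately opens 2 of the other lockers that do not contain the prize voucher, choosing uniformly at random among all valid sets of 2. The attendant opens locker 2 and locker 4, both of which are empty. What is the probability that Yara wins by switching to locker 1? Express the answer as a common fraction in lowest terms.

Consider each possible location of the prize voucher in turn.
If it is in locker 1 (prior 1/4): the attendant has no choice, probability 1; weight (1/4)·1 = 1/4.
If it is in either of lockers 2 and 4 (prior 1/4 each): that locker was opened and seen not to hold the prize — ruled out; weight (1/4)·0 = 0 each.
If it is in locker 3 (prior 1/4): the attendant has 3 equally likely choices, so probability 1/3; weight (1/4)·(1/3) = 1/12.
The weights sum to 1/3.
So P(the prize voucher in locker 1 | the attendant opened locker 2 and locker 4) = (1/4) / (1/3) = 3/4.

3/4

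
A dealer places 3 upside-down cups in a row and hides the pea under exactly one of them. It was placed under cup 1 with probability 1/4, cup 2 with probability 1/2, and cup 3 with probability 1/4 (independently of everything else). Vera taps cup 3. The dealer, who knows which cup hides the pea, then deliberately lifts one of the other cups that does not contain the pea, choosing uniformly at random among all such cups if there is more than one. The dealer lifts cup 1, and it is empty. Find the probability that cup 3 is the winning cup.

1/5

Apply Bayes' rule, conditioning on where the pea actually is.
If it is under cup 1 (prior 1/4): the dealer opened cup 1, so this case is ruled out; weight (1/4)·0 = 0.
If it is under cup 2 (prior 1/2): the dealer has no choice, probability 1; weight (1/2)·1 = 1/2.
If it is under cup 3 (prior 1/4): the dealer has 2 equally likely choices, so probability 1/2; weight (1/4)·(1/2) = 1/8.
The weights sum to 5/8.
So P(the pea under cup 3 | the dealer opened cup 1) = (1/8) / (5/8) = 1/5.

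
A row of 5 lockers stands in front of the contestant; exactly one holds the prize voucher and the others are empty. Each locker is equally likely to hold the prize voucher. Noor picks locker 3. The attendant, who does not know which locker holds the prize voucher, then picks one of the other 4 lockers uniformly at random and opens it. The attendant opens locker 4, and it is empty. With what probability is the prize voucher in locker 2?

1/4

Condition on the true location of the prize voucher.
If it is in any of lockers 1, 2, 3, and 5 (prior 1/5 each): the attendant picks locker 4 with probability 1/4 regardless, and it is not the prize; weight (1/5)·(1/4) = 1/20 each.
If it is in locker 4 (prior 1/5): the attendant opened locker 4, so this case is ruled out; weight (1/5)·0 = 0.
The weights sum to 1/5.
So P(the prize voucher in locker 2 | the attendant opened locker 4) = (1/20) / (1/5) = 1/4.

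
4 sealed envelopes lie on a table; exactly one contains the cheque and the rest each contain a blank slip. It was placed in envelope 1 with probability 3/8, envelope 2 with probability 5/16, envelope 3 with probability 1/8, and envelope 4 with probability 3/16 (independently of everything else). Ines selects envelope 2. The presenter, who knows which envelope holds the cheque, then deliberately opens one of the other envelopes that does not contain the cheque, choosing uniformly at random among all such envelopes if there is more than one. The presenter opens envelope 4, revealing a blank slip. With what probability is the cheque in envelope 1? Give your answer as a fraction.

9/17

Condition on the true location of the cheque.
If it is in envelope 1 (prior 3/8): the presenter has 2 equally likely choices, so probability 1/2; weight (3/8)·(1/2) = 3/16.
If it is in envelope 2 (prior 5/16): the presenter has 3 equally likely choices, so probability 1/3; weight (5/16)·(1/3) = 5/48.
If it is in envelope 3 (prior 1/8): the presenter has 2 equally likely choices, so probability 1/2; weight (1/8)·(1/2) = 1/16.
If it is in envelope 4 (prior 3/16): the presenter opened envelope 4, so this case is ruled out; weight (3/16)·0 = 0.
The weights sum to 17/48.
So P(the cheque in envelope 1 | the presenter opened envelope 4) = (3/16) / (17/48) = 9/17.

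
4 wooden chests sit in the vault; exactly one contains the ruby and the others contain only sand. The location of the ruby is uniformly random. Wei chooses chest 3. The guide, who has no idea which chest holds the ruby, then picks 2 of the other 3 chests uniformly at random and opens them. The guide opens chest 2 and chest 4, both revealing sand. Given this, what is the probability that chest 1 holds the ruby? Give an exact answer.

1/2

Condition on the true location of the ruby.
If it is in either of chests 1 and 3 (prior 1/4 each): the guide picks exactly this set with probability 1/3 regardless, and none is the prize; weight (1/4)·(1/3) = 1/12 each.
If it is in either of chests 2 and 4 (prior 1/4 each): that chest was opened and seen not to hold the prize — ruled out; weight (1/4)·0 = 0 each.
The weights sum to 1/6.
So P(the ruby in chest 1 | the guide opened chest 2 and chest 4) = (1/12) / (1/6) = 1/2.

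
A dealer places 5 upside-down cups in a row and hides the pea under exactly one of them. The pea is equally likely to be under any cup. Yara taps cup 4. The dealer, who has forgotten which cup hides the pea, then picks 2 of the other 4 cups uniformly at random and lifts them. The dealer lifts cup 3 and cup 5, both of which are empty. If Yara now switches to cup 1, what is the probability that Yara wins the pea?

1/3

Because the dealer chose which cups to lift without knowing where the pea is, the choice is independent of the prize location. Learning that none of the 2 opened cups holds the pea simply rules out those 2 locations and leaves the remaining 3 cups still equally likely by symmetry.
So P(the pea under cup 1) = 1/3.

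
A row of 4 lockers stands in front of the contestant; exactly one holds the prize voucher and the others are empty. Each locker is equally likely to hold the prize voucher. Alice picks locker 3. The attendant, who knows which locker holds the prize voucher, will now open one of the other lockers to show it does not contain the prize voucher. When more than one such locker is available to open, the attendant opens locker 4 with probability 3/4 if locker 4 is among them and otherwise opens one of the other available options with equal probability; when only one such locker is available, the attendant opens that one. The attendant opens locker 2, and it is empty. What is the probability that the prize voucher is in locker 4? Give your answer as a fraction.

Apply Bayes' rule, conditioning on where the prize voucher actually is.
If it is in locker 1 (prior 1/4): locker 4 is available but not opened, probability 1/4; weight (1/4)·(1/4) = 1/16.
If it is in locker 2 (prior 1/4): the attendant opened locker 2, so this case is ruled out; weight (1/4)·0 = 0.
If it is in locker 3 (prior 1/4): locker 4 is available but not opened; locker 2 gets probability (1 − 3/4)/2 = 1/8; weight (1/4)·(1/8) = 1/32.
If it is in locker 4 (prior 1/4): locker 4 holds the prize so is unavailable; the attendant chooses uniformly among the 2 others, probability 1/2; weight (1/4)·(1/2) = 1/8.
The weights sum to 7/32.
So P(the prize voucher in locker 4 | the attendant opened locker 2) = (1/8) / (7/32) = 4/7.

4/7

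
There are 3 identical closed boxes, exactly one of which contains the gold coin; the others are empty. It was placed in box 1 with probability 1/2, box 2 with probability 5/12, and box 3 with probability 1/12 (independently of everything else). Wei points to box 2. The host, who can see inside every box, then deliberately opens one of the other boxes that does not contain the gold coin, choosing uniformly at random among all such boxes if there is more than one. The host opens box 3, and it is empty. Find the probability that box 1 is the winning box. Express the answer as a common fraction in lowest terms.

Consider each possible location of the gold coin in turn.
If it is in box 1 (prior 1/2): the host has no choice, probability 1; weight (1/2)·1 = 1/2.
If it is in box 2 (prior 5/12): the host has 2 equally likely choices, so probability 1/2; weight (5/12)·(1/2) = 5/24.
If it is in box 3 (prior 1/12): the host opened box 3, so this case is ruled out; weight (1/12)·0 = 0.
The weights sum to 17/24.
So P(the gold coin in box 1 | the host opened box 3) = (1/2) / (17/24) = 12/17.

12/17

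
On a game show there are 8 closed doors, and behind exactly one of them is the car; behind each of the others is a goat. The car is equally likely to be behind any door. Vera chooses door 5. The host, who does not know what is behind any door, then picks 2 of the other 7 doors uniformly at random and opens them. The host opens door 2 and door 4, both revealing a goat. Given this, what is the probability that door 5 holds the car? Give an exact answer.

1/6

Condition on the true location of the car.
If it is behind any of doors 1, 3, 5, 6, 7, and 8 (prior 1/8 each): the host picks exactly this set with probability 1/21 regardless, and none is the prize; weight (1/8)·(1/21) = 1/168 each.
If it is behind either of doors 2 and 4 (prior 1/8 each): that door was opened and seen not to hold the prize — ruled out; weight (1/8)·0 = 0 each.
The weights sum to 1/28.
So P(the car behind door 5 | the host opened door 2 and door 4) = (1/168) / (1/28) = 1/6.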